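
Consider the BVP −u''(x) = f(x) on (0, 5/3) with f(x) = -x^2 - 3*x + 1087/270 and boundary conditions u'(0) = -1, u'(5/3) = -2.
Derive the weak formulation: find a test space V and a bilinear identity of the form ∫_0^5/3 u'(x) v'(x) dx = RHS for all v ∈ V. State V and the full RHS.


V = H^1(0, 5/3) (v unrestricted at boundary; u is determined up to an additive constant); weak form: ∫_0^5/3 u'v' dx = ∫_0^5/3 (-x^2 - 3*x + 1087/270) v dx − 2·v(5/3) + v(0) for all v ∈ V.

Multiply both sides by a test function v and integrate from 0 to 5/3:
  ∫_0^5/3 −u''(x) v(x) dx = ∫_0^5/3 f(x) v(x) dx.
Integrate the LHS by parts once:
  ∫_0^5/3 −u'' v dx = −[u'(x) v(x)]_0^5/3 + ∫_0^5/3 u'(x) v'(x) dx.
Thus ∫_0^5/3 u'(x) v'(x) dx = ∫_0^5/3 f(x) v(x) dx + [u'(x) v(x)]_0^5/3.
Choose V so that boundary terms are either known or forced to vanish.
u has inhomogeneous Neumann u'(0) = -1, u'(5/3) = -2. [u' v]_0^5/3 = (-2)·v(5/3) − (-1)·v(0) = − 2·v(5/3) + v(0). Take V = H^1(0, 5/3); boundary term becomes part of RHS.
Weak formulation: find u (satisfying any essential BC) such that ∫_0^5/3 u'(x) v'(x) dx = ∫_0^5/3 f v dx − 2·v(5/3) + v(0) for all v ∈ V (Neumann data are natural BCs: they enter the RHS as boundary terms).
Substituting f(x) = -x^2 - 3*x + 1087/270, the right-hand side is ∫_0^5/3 (-x^2 - 3*x + 1087/270) v dx − 2·v(5/3) + v(0).
Compatibility check (pure Neumann): taking v ≡ 1 ∈ V gives 0 = ∫_0^5/3 f dx + (-2) − (-1), i.e. ∫_0^5/3 f dx must equal u'(0) − u'(5/3) = 1. Indeed ∫_0^5/3 (-x^2 - 3*x + 1087/270) dx = 1, so the data are compatible. The solution is then unique only up to an additive constant (fix it e.g. by requiring ∫_0^5/3 u dx = 0).


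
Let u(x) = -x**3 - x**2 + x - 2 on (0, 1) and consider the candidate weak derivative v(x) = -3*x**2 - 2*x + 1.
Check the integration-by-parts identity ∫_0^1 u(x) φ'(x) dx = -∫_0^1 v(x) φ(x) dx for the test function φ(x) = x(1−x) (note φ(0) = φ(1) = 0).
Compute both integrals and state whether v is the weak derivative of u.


LHS = 3/20, RHS = 3/20. Yes, v = u' weakly.

u(x) = -x**3 - x**2 + x - 2, classical derivative u'(x) = -3*x**2 - 2*x + 1.
φ(x) = x(1−x), so φ'(x) = 1 - 2*x.
Note φ(0) = φ(1) = 0, so the boundary term u·φ vanishes.
LHS = ∫_0^1 u(x) φ'(x) dx = ∫_0^1 (2*x^4 + x^3 - 3*x^2 + 5*x - 2) dx. Term by term:
  ∫_0^1 2*x^4 dx = 2/5;  ∫_0^1 x^3 dx = 1/4;  ∫_0^1 -3*x^2 dx = -1;
  ∫_0^1 5*x dx = 5/2;  ∫_0^1 -2 dx = -2.
Sum: 2/5 + 1/4 − 1 + 5/2 − 2 = 3/20.
So LHS = 3/20.
∫_0^1 v(x) φ(x) dx = ∫_0^1 (3*x^4 - x^3 - 3*x^2 + x) dx. Term by term:
  ∫_0^1 3*x^4 dx = 3/5;  ∫_0^1 -x^3 dx = -1/4;  ∫_0^1 -3*x^2 dx = -1;
  ∫_0^1 x dx = 1/2.
Sum: 3/5 − 1/4 − 1 + 1/2 = -3/20.
So RHS = -∫_0^1 v(x) φ(x) dx = 3/20.
LHS = RHS, so the identity holds for this test φ.
Moreover u is smooth here and v(x) = u'(x) = -3*x**2 - 2*x + 1 pointwise, so the identity holds for every test function. Hence v is the weak derivative of u.


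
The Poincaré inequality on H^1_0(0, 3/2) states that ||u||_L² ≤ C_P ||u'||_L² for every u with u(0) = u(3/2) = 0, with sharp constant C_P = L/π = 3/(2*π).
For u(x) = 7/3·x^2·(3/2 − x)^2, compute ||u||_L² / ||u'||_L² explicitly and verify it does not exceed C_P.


||u||_L² / ||u'||_L² = sqrt(3)/4 < C_P = 3/(2*π).

u(x) = 7/3·x^2·(3/2 − x)^2, so u'(x) = 7*x*(2*x - 3)*(4*x - 3)/6.
u(x) = 7/3·x^2·(3/2 − x)^2 vanishes at x = 0 and x = 3/2, so u ∈ H^1_0(0, 3/2). Differentiate via the product rule and integrate the resulting polynomials term by term.
  ∫_0^3/2 u² dx = ∫_0^3/2 (49*x^8/9 - 98*x^7/3 + 147*x^6/2 - 147*x^5/2 + 441*x^4/16) dx. Term by term:
    ∫_0^3/2 49*x^8/9 dx = 11907/512;  ∫_0^3/2 -98*x^7/3 dx = -107163/1024;  ∫_0^3/2 147*x^6/2 dx = 45927/256;
    ∫_0^3/2 -147*x^5/2 dx = -35721/256;  ∫_0^3/2 441*x^4/16 dx = 107163/2560.
  Sum: 11907/512 − 107163/1024 + 45927/256 − 35721/256 + 107163/2560 = 1701/5120.
  ∫_0^3/2 (u')² dx = ∫_0^3/2 (784*x^6/9 - 392*x^5 + 637*x^4 - 441*x^3 + 441*x^2/4) dx. Term by term:
    ∫_0^3/2 784*x^6/9 dx = 1701/8;  ∫_0^3/2 -392*x^5 dx = -11907/16;  ∫_0^3/2 637*x^4 dx = 154791/160;
    ∫_0^3/2 -441*x^3 dx = -35721/64;  ∫_0^3/2 441*x^2/4 dx = 3969/32.
  Sum: 1701/8 − 11907/16 + 154791/160 − 35721/64 + 3969/32 = 567/320.
∫_0^3/2 u² dx = 1701/5120, so ||u||_L² = 9*sqrt(105)/160.
∫_0^3/2 (u')² dx = 567/320, so ||u'||_L² = 9*sqrt(35)/40.
Ratio ||u||_L² / ||u'||_L² = sqrt(3)/4.
Sharp Poincaré constant on H^1_0(0, 3/2) is C_P = L/π = 3/(2*π), achieved by sin(2*π/3·x).
A polynomial bump cannot attain the sharp Poincaré constant (only the first sine eigenfunction does), so the ratio is strictly less than C_P, consistent with ||u||_L² ≤ C_P ||u'||_L².


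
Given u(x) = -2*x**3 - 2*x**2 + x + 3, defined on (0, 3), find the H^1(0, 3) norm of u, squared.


||u||_{H^1}^2 = 160206/35

The H^1 norm (squared) on an interval (0, L) is
  ||u||_{H^1}^2 = ∫_0^L u(x)^2 dx + ∫_0^L u'(x)^2 dx.
Compute u'(x) = -6*x**2 - 4*x + 1.
Then u(x)^2 = 4*x**6 + 8*x**5 - 16*x**3 - 11*x**2 + 6*x + 9 and u'(x)^2 = 36*x**4 + 48*x**3 + 4*x**2 - 8*x + 1.
Integrate each monomial from 0 to 3 using ∫_0^3 c·x^n dx = c·3^(n+1)/(n+1):
  ∫_0^3 u(x)^2 dx = ∫_0^3 (4*x^6 + 8*x^5 - 16*x^3 - 11*x^2 + 6*x + 9) dx. Term by term:
    ∫_0^3 4*x^6 dx = 8748/7;  ∫_0^3 8*x^5 dx = 972;  ∫_0^3 -16*x^3 dx = -324;
    ∫_0^3 -11*x^2 dx = -99;  ∫_0^3 6*x dx = 27;  ∫_0^3 9 dx = 27.
  Sum: 8748/7 + 972 − 324 − 99 + 27 + 27 = 12969/7.
  ∫_0^3 u'(x)^2 dx = ∫_0^3 (36*x^4 + 48*x^3 + 4*x^2 - 8*x + 1) dx. Term by term:
    ∫_0^3 36*x^4 dx = 8748/5;  ∫_0^3 48*x^3 dx = 972;  ∫_0^3 4*x^2 dx = 36;
    ∫_0^3 -8*x dx = -36;  ∫_0^3 1 dx = 3.
  Sum: 8748/5 + 972 + 36 − 36 + 3 = 13623/5.
Adding: ||u||_{H^1}^2 = 12969/7 + 13623/5 = 160206/35.


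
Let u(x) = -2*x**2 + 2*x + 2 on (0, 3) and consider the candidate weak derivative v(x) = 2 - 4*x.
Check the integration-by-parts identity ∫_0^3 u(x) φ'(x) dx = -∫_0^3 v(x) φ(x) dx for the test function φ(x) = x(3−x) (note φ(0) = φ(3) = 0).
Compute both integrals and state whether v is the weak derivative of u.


LHS = 18, RHS = 18. Yes, v = u' weakly.

u(x) = -2*x**2 + 2*x + 2, classical derivative u'(x) = 2 - 4*x.
φ(x) = x(3−x), so φ'(x) = 3 - 2*x.
Note φ(0) = φ(3) = 0, so the boundary term u·φ vanishes.
LHS = ∫_0^3 u(x) φ'(x) dx = ∫_0^3 (4*x^3 - 10*x^2 + 2*x + 6) dx. Term by term:
  ∫_0^3 4*x^3 dx = 81;  ∫_0^3 -10*x^2 dx = -90;  ∫_0^3 2*x dx = 9;
  ∫_0^3 6 dx = 18.
Sum: 81 − 90 + 9 + 18 = 18.
So LHS = 18.
∫_0^3 v(x) φ(x) dx = ∫_0^3 (4*x^3 - 14*x^2 + 6*x) dx. Term by term:
  ∫_0^3 4*x^3 dx = 81;  ∫_0^3 -14*x^2 dx = -126;  ∫_0^3 6*x dx = 27.
Sum: 81 − 126 + 27 = -18.
So RHS = -∫_0^3 v(x) φ(x) dx = 18.
LHS = RHS, so the identity holds for this test φ.
Moreover u is smooth here and v(x) = u'(x) = 2 - 4*x pointwise, so the identity holds for every test function. Hence v is the weak derivative of u.


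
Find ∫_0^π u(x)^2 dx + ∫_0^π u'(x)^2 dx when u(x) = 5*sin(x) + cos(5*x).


||u||_{H^1(0,π)}^2 = 38*π

u'(x) = -5*sin(5*x) + 5*cos(x).
Expand u² and (u')² and integrate term by term on (0, π), using: for integers n ≥ 1, ∫_0^π sin²(nx) dx = ∫_0^π cos²(nx) dx = π/2; for n ≠ n', ∫_0^π sin(nx)sin(n'x) dx = ∫_0^π cos(nx)cos(n'x) dx = 0; and by product-to-sum, ∫_0^π sin(nx)cos(n'x) dx = ½∫_0^π [sin((n+n')x) + sin((n−n')x)] dx, which is 0 when n+n' is even and 2n/(n²−n'²) when n+n' is odd (it need not vanish on (0, π)).
  u² squared terms: (5)²·∫sin(x)² dx = 25·π/2 = 25*π/2;  (1)²·∫cos(5x)² dx = 1·π/2 = π/2.
  u² cross terms: 2·(5)·(1)·∫sin(x)·cos(5x) dx = 10·(0) = 0.
  So ∫_0^π u² dx = 25*π/2 + π/2 + 0 = 13*π.
  (u')² squared terms: (-5)²·∫sin(5x)² dx = 25·π/2 = 25*π/2;  (5)²·∫cos(x)² dx = 25·π/2 = 25*π/2.
  (u')² cross terms: 2·(-5)·(5)·∫sin(5x)·cos(x) dx = -50·(0) = 0.
  So ∫_0^π (u')² dx = 25*π/2 + 25*π/2 + 0 = 25*π.
||u||_{H^1}^2 = (13*π) + (25*π) = 38*π.


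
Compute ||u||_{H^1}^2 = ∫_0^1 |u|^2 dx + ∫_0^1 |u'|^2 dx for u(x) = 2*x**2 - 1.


||u||_{H^1}^2 = 29/5

The H^1 norm (squared) on an interval (0, L) is
  ||u||_{H^1}^2 = ∫_0^L u(x)^2 dx + ∫_0^L u'(x)^2 dx.
Compute u'(x) = 4*x.
Then u(x)^2 = 4*x**4 - 4*x**2 + 1 and u'(x)^2 = 16*x**2.
Integrate each monomial from 0 to 1 using ∫_0^1 c·x^n dx = c·1^(n+1)/(n+1):
  ∫_0^1 u(x)^2 dx = ∫_0^1 (4*x^4 - 4*x^2 + 1) dx. Term by term:
    ∫_0^1 4*x^4 dx = 4/5;  ∫_0^1 -4*x^2 dx = -4/3;  ∫_0^1 1 dx = 1.
  Sum: 4/5 − 4/3 + 1 = 7/15.
  ∫_0^1 u'(x)^2 dx = ∫_0^1 (16*x^2) dx. Term by term:
    ∫_0^1 16*x^2 dx = 16/3.
Adding: ||u||_{H^1}^2 = 7/15 + 16/3 = 29/5.


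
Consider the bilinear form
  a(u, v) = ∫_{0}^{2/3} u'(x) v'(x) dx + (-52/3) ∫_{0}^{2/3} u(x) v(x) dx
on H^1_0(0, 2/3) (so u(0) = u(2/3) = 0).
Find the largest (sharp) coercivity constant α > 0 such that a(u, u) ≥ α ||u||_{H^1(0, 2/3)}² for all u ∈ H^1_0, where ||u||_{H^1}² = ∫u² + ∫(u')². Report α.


α = (-208 + 27*π^2)/(3*(4 + 9*π^2))

Coercivity of a(·,·) on H^1_0(0, 2/3) means a(u, u) ≥ α ||u||_{H^1}² for every u ∈ H^1_0.
The interval has length L = 2/3, and Poincaré/coercivity depend only on L. Here a(u, u) = ∫(u')² + (-52/3)·∫u².
Here c = -52/3 < 0 with |c| < (π/L)² = 9*π^2/4, so coercivity still holds. The condition a(u,u) ≥ α||u||_{H^1}² reads (1−α)∫(u')² ≥ (α−c)∫u². Any admissible α is ≤ 1 (rapidly oscillating u have ∫u²/∫(u')² → 0), and α = 1 would force 0 ≥ (1−c)∫u², impossible since c < 1; so 1−α > 0. By the sharp Poincaré inequality on H^1_0 of an interval of length L, ∫(u')² ≥ (π/L)²∫u² with equality for the first sine mode sin(π(x−x₀)/L) (x₀ the left endpoint), so the inequality holds for all u iff (1−α)(π/L)² ≥ α − c, i.e. α ≤ ((π/L)² + c)/((π/L)² + 1) = (1 + c(L/π)²)/(1 + (L/π)²). (Direct route, valid since c ≤ 0: Poincaré gives c∫u² ≥ c(L/π)²∫(u')², so a(u,u) ≥ (1 + c(L/π)²)∫(u')², while ||u||_{H^1}² ≤ (1 + (L/π)²)∫(u')²; dividing yields the same α.) With (π/L)² = 9*π^2/4 and c = -52/3, the largest admissible constant is α = ((π/L)² + c)/((π/L)² + 1).
Simplifying, α = (-208 + 27*π^2)/(3*(4 + 9*π^2)).


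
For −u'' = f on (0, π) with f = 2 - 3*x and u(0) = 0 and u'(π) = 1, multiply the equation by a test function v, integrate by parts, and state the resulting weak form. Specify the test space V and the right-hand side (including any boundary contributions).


V = {v ∈ H^1(0, π) : v(0) = 0} (test functions vanish at x = 0 where u is specified); weak form: ∫_0^π u'v' dx = ∫_0^π (2 - 3*x) v dx + v(π) for all v ∈ V.

Multiply both sides by a test function v and integrate from 0 to π:
  ∫_0^π −u''(x) v(x) dx = ∫_0^π f(x) v(x) dx.
Integrate the LHS by parts once:
  ∫_0^π −u'' v dx = −[u'(x) v(x)]_0^π + ∫_0^π u'(x) v'(x) dx.
Thus ∫_0^π u'(x) v'(x) dx = ∫_0^π f(x) v(x) dx + [u'(x) v(x)]_0^π.
Choose V so that boundary terms are either known or forced to vanish.
Mixed BC: u(0) = 0 (Dirichlet) and u'(π) = 1 (Neumann). Define V = {v ∈ H^1(0, π) : v(0) = 0}. Then [u' v]_0^π = u'(π)·v(π) − u'(0)·0 = v(π).
Weak formulation: find u (satisfying any essential BC) such that ∫_0^π u'(x) v'(x) dx = ∫_0^π f v dx + v(π) for all v ∈ V (Dirichlet at 0 absorbed into V; Neumann datum at x = π contributes the boundary term).
Substituting f(x) = 2 - 3*x, the right-hand side is ∫_0^π (2 - 3*x) v dx + v(π).


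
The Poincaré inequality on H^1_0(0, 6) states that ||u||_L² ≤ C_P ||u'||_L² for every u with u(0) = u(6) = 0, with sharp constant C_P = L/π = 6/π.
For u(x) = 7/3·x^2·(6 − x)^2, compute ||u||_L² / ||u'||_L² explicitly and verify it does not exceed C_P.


||u||_L² / ||u'||_L² = sqrt(3) < C_P = 6/π.

u(x) = 7/3·x^2·(6 − x)^2, so u'(x) = 28*x*(x - 6)*(x - 3)/3.
u(x) = 7/3·x^2·(6 − x)^2 vanishes at x = 0 and x = 6, so u ∈ H^1_0(0, 6). Differentiate via the product rule and integrate the resulting polynomials term by term.
  ∫_0^6 u² dx = ∫_0^6 (49*x^8/9 - 392*x^7/3 + 1176*x^6 - 4704*x^5 + 7056*x^4) dx. Term by term:
    ∫_0^6 49*x^8/9 dx = 6096384;  ∫_0^6 -392*x^7/3 dx = -27433728;  ∫_0^6 1176*x^6 dx = 47029248;
    ∫_0^6 -4704*x^5 dx = -36578304;  ∫_0^6 7056*x^4 dx = 54867456/5.
  Sum: 6096384 − 27433728 + 47029248 − 36578304 + 54867456/5 = 435456/5.
  ∫_0^6 (u')² dx = ∫_0^6 (784*x^6/9 - 1568*x^5 + 10192*x^4 - 28224*x^3 + 28224*x^2) dx. Term by term:
    ∫_0^6 784*x^6/9 dx = 3483648;  ∫_0^6 -1568*x^5 dx = -12192768;  ∫_0^6 10192*x^4 dx = 79252992/5;
    ∫_0^6 -28224*x^3 dx = -9144576;  ∫_0^6 28224*x^2 dx = 2032128.
  Sum: 3483648 − 12192768 + 79252992/5 − 9144576 + 2032128 = 145152/5.
∫_0^6 u² dx = 435456/5, so ||u||_L² = 144*sqrt(105)/5.
∫_0^6 (u')² dx = 145152/5, so ||u'||_L² = 144*sqrt(35)/5.
Ratio ||u||_L² / ||u'||_L² = sqrt(3).
Sharp Poincaré constant on H^1_0(0, 6) is C_P = L/π = 6/π, achieved by sin(π/6·x).
A polynomial bump cannot attain the sharp Poincaré constant (only the first sine eigenfunction does), so the ratio is strictly less than C_P, consistent with ||u||_L² ≤ C_P ||u'||_L².


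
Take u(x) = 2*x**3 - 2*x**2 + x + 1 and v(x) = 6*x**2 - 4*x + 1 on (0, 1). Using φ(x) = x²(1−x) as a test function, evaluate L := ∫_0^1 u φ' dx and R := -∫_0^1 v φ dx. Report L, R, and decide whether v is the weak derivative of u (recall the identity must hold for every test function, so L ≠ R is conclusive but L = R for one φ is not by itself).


LHS = -1/12, RHS = -1/12. Yes, v = u' weakly.

u(x) = 2*x**3 - 2*x**2 + x + 1, classical derivative u'(x) = 6*x**2 - 4*x + 1.
φ(x) = x²(1−x), so φ'(x) = x*(2 - 3*x).
Note φ(0) = φ(1) = 0, so the boundary term u·φ vanishes.
LHS = ∫_0^1 u(x) φ'(x) dx = ∫_0^1 (-6*x^5 + 10*x^4 - 7*x^3 - x^2 + 2*x) dx. Term by term:
  ∫_0^1 -6*x^5 dx = -1;  ∫_0^1 10*x^4 dx = 2;  ∫_0^1 -7*x^3 dx = -7/4;
  ∫_0^1 -x^2 dx = -1/3;  ∫_0^1 2*x dx = 1.
Sum: -1 + 2 − 7/4 − 1/3 + 1 = -1/12.
So LHS = -1/12.
∫_0^1 v(x) φ(x) dx = ∫_0^1 (-6*x^5 + 10*x^4 - 5*x^3 + x^2) dx. Term by term:
  ∫_0^1 -6*x^5 dx = -1;  ∫_0^1 10*x^4 dx = 2;  ∫_0^1 -5*x^3 dx = -5/4;
  ∫_0^1 x^2 dx = 1/3.
Sum: -1 + 2 − 5/4 + 1/3 = 1/12.
So RHS = -∫_0^1 v(x) φ(x) dx = -1/12.
LHS = RHS, so the identity holds for this test φ.
Moreover u is smooth here and v(x) = u'(x) = 6*x**2 - 4*x + 1 pointwise, so the identity holds for every test function. Hence v is the weak derivative of u.


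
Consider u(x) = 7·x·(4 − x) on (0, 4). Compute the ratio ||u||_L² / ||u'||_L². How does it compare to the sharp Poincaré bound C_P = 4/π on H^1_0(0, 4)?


||u||_L² / ||u'||_L² = 2*sqrt(10)/5 < C_P = 4/π.

u(x) = 7·x·(4 − x), so u'(x) = 28 - 14*x.
u(x) = 7·x·(4 − x) vanishes at x = 0 and x = 4, so u ∈ H^1_0(0, 4). Differentiate via the product rule and integrate the resulting polynomials term by term.
  ∫_0^4 u² dx = ∫_0^4 (49*x^4 - 392*x^3 + 784*x^2) dx. Term by term:
    ∫_0^4 49*x^4 dx = 50176/5;  ∫_0^4 -392*x^3 dx = -25088;  ∫_0^4 784*x^2 dx = 50176/3.
  Sum: 50176/5 − 25088 + 50176/3 = 25088/15.
  ∫_0^4 (u')² dx = ∫_0^4 (196*x^2 - 784*x + 784) dx. Term by term:
    ∫_0^4 196*x^2 dx = 12544/3;  ∫_0^4 -784*x dx = -6272;  ∫_0^4 784 dx = 3136.
  Sum: 12544/3 − 6272 + 3136 = 3136/3.
∫_0^4 u² dx = 25088/15, so ||u||_L² = 112*sqrt(30)/15.
∫_0^4 (u')² dx = 3136/3, so ||u'||_L² = 56*sqrt(3)/3.
Ratio ||u||_L² / ||u'||_L² = 2*sqrt(10)/5.
Sharp Poincaré constant on H^1_0(0, 4) is C_P = L/π = 4/π, achieved by sin(π/4·x).
A polynomial bump cannot attain the sharp Poincaré constant (only the first sine eigenfunction does), so the ratio is strictly less than C_P, consistent with ||u||_L² ≤ C_P ||u'||_L².


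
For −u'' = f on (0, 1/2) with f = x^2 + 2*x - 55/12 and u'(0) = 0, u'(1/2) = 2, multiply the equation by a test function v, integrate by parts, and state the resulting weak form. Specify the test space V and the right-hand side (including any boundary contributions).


V = H^1(0, 1/2) (v unrestricted at boundary; u is determined up to an additive constant); weak form: ∫_0^1/2 u'v' dx = ∫_0^1/2 (x^2 + 2*x - 55/12) v dx + 2·v(1/2) for all v ∈ V.

Multiply both sides by a test function v and integrate from 0 to 1/2:
  ∫_0^1/2 −u''(x) v(x) dx = ∫_0^1/2 f(x) v(x) dx.
Integrate the LHS by parts once:
  ∫_0^1/2 −u'' v dx = −[u'(x) v(x)]_0^1/2 + ∫_0^1/2 u'(x) v'(x) dx.
Thus ∫_0^1/2 u'(x) v'(x) dx = ∫_0^1/2 f(x) v(x) dx + [u'(x) v(x)]_0^1/2.
Choose V so that boundary terms are either known or forced to vanish.
u has inhomogeneous Neumann u'(0) = 0, u'(1/2) = 2. [u' v]_0^1/2 = (2)·v(1/2) − (0)·v(0) = 2·v(1/2). Take V = H^1(0, 1/2); boundary term becomes part of RHS.
Weak formulation: find u (satisfying any essential BC) such that ∫_0^1/2 u'(x) v'(x) dx = ∫_0^1/2 f v dx + 2·v(1/2) for all v ∈ V (Neumann data are natural BCs: they enter the RHS as boundary terms).
Substituting f(x) = x^2 + 2*x - 55/12, the right-hand side is ∫_0^1/2 (x^2 + 2*x - 55/12) v dx + 2·v(1/2).
Compatibility check (pure Neumann): taking v ≡ 1 ∈ V gives 0 = ∫_0^1/2 f dx + (2) − (0), i.e. ∫_0^1/2 f dx must equal u'(0) − u'(1/2) = -2. Indeed ∫_0^1/2 (x^2 + 2*x - 55/12) dx = -2, so the data are compatible. The solution is then unique only up to an additive constant (fix it e.g. by requiring ∫_0^1/2 u dx = 0).


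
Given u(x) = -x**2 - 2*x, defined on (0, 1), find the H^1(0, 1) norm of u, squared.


||u||_{H^1}^2 = 178/15

The H^1 norm (squared) on an interval (0, L) is
  ||u||_{H^1}^2 = ∫_0^L u(x)^2 dx + ∫_0^L u'(x)^2 dx.
Compute u'(x) = -2*x - 2.
Then u(x)^2 = x**4 + 4*x**3 + 4*x**2 and u'(x)^2 = 4*x**2 + 8*x + 4.
Integrate each monomial from 0 to 1 using ∫_0^1 c·x^n dx = c·1^(n+1)/(n+1):
  ∫_0^1 u(x)^2 dx = ∫_0^1 (x^4 + 4*x^3 + 4*x^2) dx. Term by term:
    ∫_0^1 x^4 dx = 1/5;  ∫_0^1 4*x^3 dx = 1;  ∫_0^1 4*x^2 dx = 4/3.
  Sum: 1/5 + 1 + 4/3 = 38/15.
  ∫_0^1 u'(x)^2 dx = ∫_0^1 (4*x^2 + 8*x + 4) dx. Term by term:
    ∫_0^1 4*x^2 dx = 4/3;  ∫_0^1 8*x dx = 4;  ∫_0^1 4 dx = 4.
  Sum: 4/3 + 4 + 4 = 28/3.
Adding: ||u||_{H^1}^2 = 38/15 + 28/3 = 178/15.


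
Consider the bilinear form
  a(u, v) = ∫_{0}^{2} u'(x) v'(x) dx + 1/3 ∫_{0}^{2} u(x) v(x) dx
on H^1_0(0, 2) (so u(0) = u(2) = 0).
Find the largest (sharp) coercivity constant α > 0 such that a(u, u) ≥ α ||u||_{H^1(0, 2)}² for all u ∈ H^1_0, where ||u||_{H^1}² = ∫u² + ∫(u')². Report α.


α = (4/3 + π^2)/(4 + π^2)

Coercivity of a(·,·) on H^1_0(0, 2) means a(u, u) ≥ α ||u||_{H^1}² for every u ∈ H^1_0.
The interval has length L = 2, and Poincaré/coercivity depend only on L. Here a(u, u) = ∫(u')² + (1/3)·∫u².
Here 0 < c = 1/3 < 1. The condition a(u,u) ≥ α||u||_{H^1}² reads (1−α)∫(u')² ≥ (α−c)∫u². Any admissible α is ≤ 1 (rapidly oscillating u have ∫u²/∫(u')² → 0), and α = 1 would force 0 ≥ (1−c)∫u², impossible since c < 1; so 1−α > 0. By the sharp Poincaré inequality on H^1_0 of an interval of length L, ∫(u')² ≥ (π/L)²∫u² with equality for the first sine mode sin(π(x−x₀)/L) (x₀ the left endpoint), so the inequality holds for all u iff (1−α)(π/L)² ≥ α − c, i.e. α ≤ ((π/L)² + c)/((π/L)² + 1) = (1 + c(L/π)²)/(1 + (L/π)²). With (π/L)² = π^2/4 and c = 1/3, the largest admissible constant is α = ((π/L)² + c)/((π/L)² + 1).
Simplifying, α = (4/3 + π^2)/(4 + π^2).


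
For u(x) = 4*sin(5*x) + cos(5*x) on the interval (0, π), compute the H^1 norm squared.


||u||_{H^1(0,π)}^2 = 221*π

u'(x) = -5*sin(5*x) + 20*cos(5*x).
Expand u² and (u')² and integrate term by term on (0, π), using: for integers n ≥ 1, ∫_0^π sin²(nx) dx = ∫_0^π cos²(nx) dx = π/2; for n ≠ n', ∫_0^π sin(nx)sin(n'x) dx = ∫_0^π cos(nx)cos(n'x) dx = 0; and by product-to-sum, ∫_0^π sin(nx)cos(n'x) dx = ½∫_0^π [sin((n+n')x) + sin((n−n')x)] dx, which is 0 when n+n' is even and 2n/(n²−n'²) when n+n' is odd (it need not vanish on (0, π)).
  u² squared terms: (4)²·∫sin(5x)² dx = 16·π/2 = 8*π;  (1)²·∫cos(5x)² dx = 1·π/2 = π/2.
  u² cross terms: 2·(4)·(1)·∫sin(5x)·cos(5x) dx = 8·(0) = 0.
  So ∫_0^π u² dx = 8*π + π/2 + 0 = 17*π/2.
  (u')² squared terms: (-5)²·∫sin(5x)² dx = 25·π/2 = 25*π/2;  (20)²·∫cos(5x)² dx = 400·π/2 = 200*π.
  (u')² cross terms: 2·(-5)·(20)·∫sin(5x)·cos(5x) dx = -200·(0) = 0.
  So ∫_0^π (u')² dx = 25*π/2 + 200*π + 0 = 425*π/2.
||u||_{H^1}^2 = (17*π/2) + (425*π/2) = 221*π.


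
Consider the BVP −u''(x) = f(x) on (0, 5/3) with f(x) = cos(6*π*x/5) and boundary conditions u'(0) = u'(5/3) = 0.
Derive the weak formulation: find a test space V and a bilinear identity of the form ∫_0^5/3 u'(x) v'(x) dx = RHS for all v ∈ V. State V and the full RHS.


V = H^1(0, 5/3) (no boundary constraint on v; u is determined up to an additive constant); weak form: ∫_0^5/3 u'v' dx = ∫_0^5/3 (cos(6*π*x/5)) v dx for all v ∈ V.

Multiply both sides by a test function v and integrate from 0 to 5/3:
  ∫_0^5/3 −u''(x) v(x) dx = ∫_0^5/3 f(x) v(x) dx.
Integrate the LHS by parts once:
  ∫_0^5/3 −u'' v dx = −[u'(x) v(x)]_0^5/3 + ∫_0^5/3 u'(x) v'(x) dx.
Thus ∫_0^5/3 u'(x) v'(x) dx = ∫_0^5/3 f(x) v(x) dx + [u'(x) v(x)]_0^5/3.
Choose V so that boundary terms are either known or forced to vanish.
u has homogeneous Neumann: u'(0) = u'(5/3) = 0. So [u' v]_0^5/3 = 0·v(5/3) − 0·v(0) = 0 for any v; take V = H^1(0, 5/3).
Weak formulation: find u (satisfying any essential BC) such that ∫_0^5/3 u'(x) v'(x) dx = ∫_0^5/3 f v dx for all v ∈ V (homogeneous Neumann, so boundary terms vanish).
Substituting f(x) = cos(6*π*x/5), the right-hand side is ∫_0^5/3 (cos(6*π*x/5)) v dx.
Compatibility check (pure Neumann): taking v ≡ 1 ∈ V gives 0 = ∫_0^5/3 f dx + (0) − (0), i.e. ∫_0^5/3 f dx must equal u'(0) − u'(5/3) = 0. Indeed ∫_0^5/3 (cos(6*π*x/5)) dx = 0, so the data are compatible. The solution is then unique only up to an additive constant (fix it e.g. by requiring ∫_0^5/3 u dx = 0).


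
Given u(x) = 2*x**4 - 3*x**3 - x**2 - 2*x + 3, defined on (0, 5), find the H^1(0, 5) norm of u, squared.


||u||_{H^1}^2 = 45251945/63

The H^1 norm (squared) on an interval (0, L) is
  ||u||_{H^1}^2 = ∫_0^L u(x)^2 dx + ∫_0^L u'(x)^2 dx.
Compute u'(x) = 8*x**3 - 9*x**2 - 2*x - 2.
Then u(x)^2 = 4*x**8 - 12*x**7 + 5*x**6 - 2*x**5 + 25*x**4 - 14*x**3 - 2*x**2 - 12*x + 9 and u'(x)^2 = 64*x**6 - 144*x**5 + 49*x**4 + 4*x**3 + 40*x**2 + 8*x + 4.
Integrate each monomial from 0 to 5 using ∫_0^5 c·x^n dx = c·5^(n+1)/(n+1):
  ∫_0^5 u(x)^2 dx = ∫_0^5 (4*x^8 - 12*x^7 + 5*x^6 - 2*x^5 + 25*x^4 - 14*x^3 - 2*x^2 - 12*x + 9) dx. Term by term:
    ∫_0^5 4*x^8 dx = 7812500/9;  ∫_0^5 -12*x^7 dx = -1171875/2;  ∫_0^5 5*x^6 dx = 390625/7;
    ∫_0^5 -2*x^5 dx = -15625/3;  ∫_0^5 25*x^4 dx = 15625;  ∫_0^5 -14*x^3 dx = -4375/2;
    ∫_0^5 -2*x^2 dx = -250/3;  ∫_0^5 -12*x dx = -150;  ∫_0^5 9 dx = 45.
  Sum: 7812500/9 − 1171875/2 + 390625/7 − 15625/3 + 15625 − 4375/2 − 250/3 − 150 + 45 = 21795635/63.
  ∫_0^5 u'(x)^2 dx = ∫_0^5 (64*x^6 - 144*x^5 + 49*x^4 + 4*x^3 + 40*x^2 + 8*x + 4) dx. Term by term:
    ∫_0^5 64*x^6 dx = 5000000/7;  ∫_0^5 -144*x^5 dx = -375000;  ∫_0^5 49*x^4 dx = 30625;
    ∫_0^5 4*x^3 dx = 625;  ∫_0^5 40*x^2 dx = 5000/3;  ∫_0^5 8*x dx = 100;
    ∫_0^5 4 dx = 20.
  Sum: 5000000/7 − 375000 + 30625 + 625 + 5000/3 + 100 + 20 = 7818770/21.
Adding: ||u||_{H^1}^2 = 21795635/63 + 7818770/21 = 45251945/63.


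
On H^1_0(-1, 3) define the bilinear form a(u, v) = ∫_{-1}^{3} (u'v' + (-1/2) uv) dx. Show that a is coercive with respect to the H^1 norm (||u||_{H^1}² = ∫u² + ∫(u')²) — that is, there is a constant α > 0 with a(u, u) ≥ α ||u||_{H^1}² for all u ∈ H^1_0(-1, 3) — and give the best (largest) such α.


α = (-8 + π^2)/(π^2 + 16)

Coercivity of a(·,·) on H^1_0(-1, 3) means a(u, u) ≥ α ||u||_{H^1}² for every u ∈ H^1_0.
The interval has length L = 4, and Poincaré/coercivity depend only on L. Here a(u, u) = ∫(u')² + (-1/2)·∫u².
Here c = -1/2 < 0 with |c| < (π/L)² = π^2/16, so coercivity still holds. The condition a(u,u) ≥ α||u||_{H^1}² reads (1−α)∫(u')² ≥ (α−c)∫u². Any admissible α is ≤ 1 (rapidly oscillating u have ∫u²/∫(u')² → 0), and α = 1 would force 0 ≥ (1−c)∫u², impossible since c < 1; so 1−α > 0. By the sharp Poincaré inequality on H^1_0 of an interval of length L, ∫(u')² ≥ (π/L)²∫u² with equality for the first sine mode sin(π(x−x₀)/L) (x₀ the left endpoint), so the inequality holds for all u iff (1−α)(π/L)² ≥ α − c, i.e. α ≤ ((π/L)² + c)/((π/L)² + 1) = (1 + c(L/π)²)/(1 + (L/π)²). (Direct route, valid since c ≤ 0: Poincaré gives c∫u² ≥ c(L/π)²∫(u')², so a(u,u) ≥ (1 + c(L/π)²)∫(u')², while ||u||_{H^1}² ≤ (1 + (L/π)²)∫(u')²; dividing yields the same α.) With (π/L)² = π^2/16 and c = -1/2, the largest admissible constant is α = ((π/L)² + c)/((π/L)² + 1).
Simplifying, α = (-8 + π^2)/(π^2 + 16).


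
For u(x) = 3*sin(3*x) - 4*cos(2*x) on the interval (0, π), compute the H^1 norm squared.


||u||_{H^1(0,π)}^2 = -144 + 85*π

u'(x) = 8*sin(2*x) + 9*cos(3*x).
Expand u² and (u')² and integrate term by term on (0, π), using: for integers n ≥ 1, ∫_0^π sin²(nx) dx = ∫_0^π cos²(nx) dx = π/2; for n ≠ n', ∫_0^π sin(nx)sin(n'x) dx = ∫_0^π cos(nx)cos(n'x) dx = 0; and by product-to-sum, ∫_0^π sin(nx)cos(n'x) dx = ½∫_0^π [sin((n+n')x) + sin((n−n')x)] dx, which is 0 when n+n' is even and 2n/(n²−n'²) when n+n' is odd (it need not vanish on (0, π)).
  u² squared terms: (-4)²·∫cos(2x)² dx = 16·π/2 = 8*π;  (3)²·∫sin(3x)² dx = 9·π/2 = 9*π/2.
  u² cross terms: 2·(-4)·(3)·∫cos(2x)·sin(3x) dx = -24·(6/5) = -144/5.
  So ∫_0^π u² dx = 8*π + 9*π/2 − 144/5 = -144/5 + 25*π/2.
  (u')² squared terms: (8)²·∫sin(2x)² dx = 64·π/2 = 32*π;  (9)²·∫cos(3x)² dx = 81·π/2 = 81*π/2.
  (u')² cross terms: 2·(8)·(9)·∫sin(2x)·cos(3x) dx = 144·(-4/5) = -576/5.
  So ∫_0^π (u')² dx = 32*π + 81*π/2 − 576/5 = -576/5 + 145*π/2.
||u||_{H^1}^2 = (-144/5 + 25*π/2) + (-576/5 + 145*π/2) = -144 + 85*π.


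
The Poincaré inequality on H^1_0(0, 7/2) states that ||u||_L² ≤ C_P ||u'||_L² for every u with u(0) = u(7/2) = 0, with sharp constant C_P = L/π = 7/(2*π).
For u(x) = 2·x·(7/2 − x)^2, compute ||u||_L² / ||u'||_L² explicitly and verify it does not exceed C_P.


||u||_L² / ||u'||_L² = sqrt(14)/4 < C_P = 7/(2*π).

u(x) = 2·x·(7/2 − x)^2, so u'(x) = (x - 7/2)*(6*x - 7).
u(x) = 2·x·(7/2 − x)^2 vanishes at x = 0 and x = 7/2, so u ∈ H^1_0(0, 7/2). Differentiate via the product rule and integrate the resulting polynomials term by term.
  ∫_0^7/2 u² dx = ∫_0^7/2 (4*x^6 - 56*x^5 + 294*x^4 - 686*x^3 + 2401*x^2/4) dx. Term by term:
    ∫_0^7/2 4*x^6 dx = 117649/32;  ∫_0^7/2 -56*x^5 dx = -823543/48;  ∫_0^7/2 294*x^4 dx = 2470629/80;
    ∫_0^7/2 -686*x^3 dx = -823543/32;  ∫_0^7/2 2401*x^2/4 dx = 823543/96.
  Sum: 117649/32 − 823543/48 + 2470629/80 − 823543/32 + 823543/96 = 117649/480.
  ∫_0^7/2 (u')² dx = ∫_0^7/2 (36*x^4 - 336*x^3 + 1078*x^2 - 1372*x + 2401/4) dx. Term by term:
    ∫_0^7/2 36*x^4 dx = 151263/40;  ∫_0^7/2 -336*x^3 dx = -50421/4;  ∫_0^7/2 1078*x^2 dx = 184877/12;
    ∫_0^7/2 -1372*x dx = -16807/2;  ∫_0^7/2 2401/4 dx = 16807/8.
  Sum: 151263/40 − 50421/4 + 184877/12 − 16807/2 + 16807/8 = 16807/60.
∫_0^7/2 u² dx = 117649/480, so ||u||_L² = 343*sqrt(30)/120.
∫_0^7/2 (u')² dx = 16807/60, so ||u'||_L² = 49*sqrt(105)/30.
Ratio ||u||_L² / ||u'||_L² = sqrt(14)/4.
Sharp Poincaré constant on H^1_0(0, 7/2) is C_P = L/π = 7/(2*π), achieved by sin(2*π/7·x).
A polynomial bump cannot attain the sharp Poincaré constant (only the first sine eigenfunction does), so the ratio is strictly less than C_P, consistent with ||u||_L² ≤ C_P ||u'||_L².


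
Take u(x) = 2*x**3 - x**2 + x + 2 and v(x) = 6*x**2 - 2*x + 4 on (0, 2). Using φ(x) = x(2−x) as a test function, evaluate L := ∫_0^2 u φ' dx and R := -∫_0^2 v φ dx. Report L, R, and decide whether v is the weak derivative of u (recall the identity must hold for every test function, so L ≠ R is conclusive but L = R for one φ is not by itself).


LHS = -124/15, RHS = -184/15. No, v is not the weak derivative of u.

u(x) = 2*x**3 - x**2 + x + 2, classical derivative u'(x) = 6*x**2 - 2*x + 1.
φ(x) = x(2−x), so φ'(x) = 2 - 2*x.
Note φ(0) = φ(2) = 0, so the boundary term u·φ vanishes.
LHS = ∫_0^2 u(x) φ'(x) dx = ∫_0^2 (-4*x^4 + 6*x^3 - 4*x^2 - 2*x + 4) dx. Term by term:
  ∫_0^2 -4*x^4 dx = -128/5;  ∫_0^2 6*x^3 dx = 24;  ∫_0^2 -4*x^2 dx = -32/3;
  ∫_0^2 -2*x dx = -4;  ∫_0^2 4 dx = 8.
Sum: -128/5 + 24 − 32/3 − 4 + 8 = -124/15.
So LHS = -124/15.
∫_0^2 v(x) φ(x) dx = ∫_0^2 (-6*x^4 + 14*x^3 - 8*x^2 + 8*x) dx. Term by term:
  ∫_0^2 -6*x^4 dx = -192/5;  ∫_0^2 14*x^3 dx = 56;  ∫_0^2 -8*x^2 dx = -64/3;
  ∫_0^2 8*x dx = 16.
Sum: -192/5 + 56 − 64/3 + 16 = 184/15.
So RHS = -∫_0^2 v(x) φ(x) dx = -184/15.
LHS − RHS = 4 ≠ 0, so the identity fails.
(For a valid weak derivative the identity must hold for EVERY test function, in particular this one. The failure shows v is NOT the weak derivative of u.)
Correct weak derivative would be u'(x) = 6*x**2 - 2*x + 1.


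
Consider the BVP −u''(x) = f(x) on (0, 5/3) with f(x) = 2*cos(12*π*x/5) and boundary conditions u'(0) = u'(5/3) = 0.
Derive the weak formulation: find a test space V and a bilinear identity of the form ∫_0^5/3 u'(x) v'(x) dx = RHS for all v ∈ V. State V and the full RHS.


V = H^1(0, 5/3) (no boundary constraint on v; u is determined up to an additive constant); weak form: ∫_0^5/3 u'v' dx = ∫_0^5/3 (2*cos(12*π*x/5)) v dx for all v ∈ V.

Multiply both sides by a test function v and integrate from 0 to 5/3:
  ∫_0^5/3 −u''(x) v(x) dx = ∫_0^5/3 f(x) v(x) dx.
Integrate the LHS by parts once:
  ∫_0^5/3 −u'' v dx = −[u'(x) v(x)]_0^5/3 + ∫_0^5/3 u'(x) v'(x) dx.
Thus ∫_0^5/3 u'(x) v'(x) dx = ∫_0^5/3 f(x) v(x) dx + [u'(x) v(x)]_0^5/3.
Choose V so that boundary terms are either known or forced to vanish.
u has homogeneous Neumann: u'(0) = u'(5/3) = 0. So [u' v]_0^5/3 = 0·v(5/3) − 0·v(0) = 0 for any v; take V = H^1(0, 5/3).
Weak formulation: find u (satisfying any essential BC) such that ∫_0^5/3 u'(x) v'(x) dx = ∫_0^5/3 f v dx for all v ∈ V (homogeneous Neumann, so boundary terms vanish).
Substituting f(x) = 2*cos(12*π*x/5), the right-hand side is ∫_0^5/3 (2*cos(12*π*x/5)) v dx.
Compatibility check (pure Neumann): taking v ≡ 1 ∈ V gives 0 = ∫_0^5/3 f dx + (0) − (0), i.e. ∫_0^5/3 f dx must equal u'(0) − u'(5/3) = 0. Indeed ∫_0^5/3 (2*cos(12*π*x/5)) dx = 0, so the data are compatible. The solution is then unique only up to an additive constant (fix it e.g. by requiring ∫_0^5/3 u dx = 0).


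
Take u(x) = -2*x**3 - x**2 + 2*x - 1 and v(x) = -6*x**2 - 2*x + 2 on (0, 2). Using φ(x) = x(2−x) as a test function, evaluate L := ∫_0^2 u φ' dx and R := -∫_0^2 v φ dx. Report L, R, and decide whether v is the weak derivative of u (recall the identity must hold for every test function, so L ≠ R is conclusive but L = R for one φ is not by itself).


LHS = 48/5, RHS = 48/5. Yes, v = u' weakly.

u(x) = -2*x**3 - x**2 + 2*x - 1, classical derivative u'(x) = -6*x**2 - 2*x + 2.
φ(x) = x(2−x), so φ'(x) = 2 - 2*x.
Note φ(0) = φ(2) = 0, so the boundary term u·φ vanishes.
LHS = ∫_0^2 u(x) φ'(x) dx = ∫_0^2 (4*x^4 - 2*x^3 - 6*x^2 + 6*x - 2) dx. Term by term:
  ∫_0^2 4*x^4 dx = 128/5;  ∫_0^2 -2*x^3 dx = -8;  ∫_0^2 -6*x^2 dx = -16;
  ∫_0^2 6*x dx = 12;  ∫_0^2 -2 dx = -4.
Sum: 128/5 − 8 − 16 + 12 − 4 = 48/5.
So LHS = 48/5.
∫_0^2 v(x) φ(x) dx = ∫_0^2 (6*x^4 - 10*x^3 - 6*x^2 + 4*x) dx. Term by term:
  ∫_0^2 6*x^4 dx = 192/5;  ∫_0^2 -10*x^3 dx = -40;  ∫_0^2 -6*x^2 dx = -16;
  ∫_0^2 4*x dx = 8.
Sum: 192/5 − 40 − 16 + 8 = -48/5.
So RHS = -∫_0^2 v(x) φ(x) dx = 48/5.
LHS = RHS, so the identity holds for this test φ.
Moreover u is smooth here and v(x) = u'(x) = -6*x**2 - 2*x + 2 pointwise, so the identity holds for every test function. Hence v is the weak derivative of u.


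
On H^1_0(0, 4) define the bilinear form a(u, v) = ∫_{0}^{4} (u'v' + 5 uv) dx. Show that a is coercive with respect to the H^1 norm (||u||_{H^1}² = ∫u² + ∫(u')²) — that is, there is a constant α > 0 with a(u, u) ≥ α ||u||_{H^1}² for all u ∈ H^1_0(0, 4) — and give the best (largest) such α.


α = 1

Coercivity of a(·,·) on H^1_0(0, 4) means a(u, u) ≥ α ||u||_{H^1}² for every u ∈ H^1_0.
The interval has length L = 4, and Poincaré/coercivity depend only on L. Here a(u, u) = ∫(u')² + (5)·∫u².
Here c = 5 ≥ 1, so a(u,u) = ∫(u')² + c∫u² ≥ ∫(u')² + ∫u² = ||u||_{H^1}², i.e. α = 1 works. No larger α is possible: a(u,u) ≥ α||u||_{H^1}² means (1−α)∫(u')² ≥ (α−c)∫u², and for the modes u_n = sin(nπ(x−x₀)/L) (x₀ the left endpoint) one has ∫u_n²/∫(u_n')² = (L/(nπ))² → 0, so a(u_n,u_n)/||u_n||_{H^1}² → 1. Hence the optimal constant is α = 1.
Therefore α = 1.


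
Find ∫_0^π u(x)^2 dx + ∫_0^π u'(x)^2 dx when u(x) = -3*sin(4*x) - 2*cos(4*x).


||u||_{H^1(0,π)}^2 = 221*π/2

u'(x) = 8*sin(4*x) - 12*cos(4*x).
Expand u² and (u')² and integrate term by term on (0, π), using: for integers n ≥ 1, ∫_0^π sin²(nx) dx = ∫_0^π cos²(nx) dx = π/2; for n ≠ n', ∫_0^π sin(nx)sin(n'x) dx = ∫_0^π cos(nx)cos(n'x) dx = 0; and by product-to-sum, ∫_0^π sin(nx)cos(n'x) dx = ½∫_0^π [sin((n+n')x) + sin((n−n')x)] dx, which is 0 when n+n' is even and 2n/(n²−n'²) when n+n' is odd (it need not vanish on (0, π)).
  u² squared terms: (-3)²·∫sin(4x)² dx = 9·π/2 = 9*π/2;  (-2)²·∫cos(4x)² dx = 4·π/2 = 2*π.
  u² cross terms: 2·(-3)·(-2)·∫sin(4x)·cos(4x) dx = 12·(0) = 0.
  So ∫_0^π u² dx = 9*π/2 + 2*π + 0 = 13*π/2.
  (u')² squared terms: (-12)²·∫cos(4x)² dx = 144·π/2 = 72*π;  (8)²·∫sin(4x)² dx = 64·π/2 = 32*π.
  (u')² cross terms: 2·(-12)·(8)·∫cos(4x)·sin(4x) dx = -192·(0) = 0.
  So ∫_0^π (u')² dx = 72*π + 32*π + 0 = 104*π.
||u||_{H^1}^2 = (13*π/2) + (104*π) = 221*π/2.


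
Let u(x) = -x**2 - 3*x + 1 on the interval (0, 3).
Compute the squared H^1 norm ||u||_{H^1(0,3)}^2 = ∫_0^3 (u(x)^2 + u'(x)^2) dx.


||u||_{H^1}^2 = 3261/10

The H^1 norm (squared) on an interval (0, L) is
  ||u||_{H^1}^2 = ∫_0^L u(x)^2 dx + ∫_0^L u'(x)^2 dx.
Compute u'(x) = -2*x - 3.
Then u(x)^2 = x**4 + 6*x**3 + 7*x**2 - 6*x + 1 and u'(x)^2 = 4*x**2 + 12*x + 9.
Integrate each monomial from 0 to 3 using ∫_0^3 c·x^n dx = c·3^(n+1)/(n+1):
  ∫_0^3 u(x)^2 dx = ∫_0^3 (x^4 + 6*x^3 + 7*x^2 - 6*x + 1) dx. Term by term:
    ∫_0^3 x^4 dx = 243/5;  ∫_0^3 6*x^3 dx = 243/2;  ∫_0^3 7*x^2 dx = 63;
    ∫_0^3 -6*x dx = -27;  ∫_0^3 1 dx = 3.
  Sum: 243/5 + 243/2 + 63 − 27 + 3 = 2091/10.
  ∫_0^3 u'(x)^2 dx = ∫_0^3 (4*x^2 + 12*x + 9) dx. Term by term:
    ∫_0^3 4*x^2 dx = 36;  ∫_0^3 12*x dx = 54;  ∫_0^3 9 dx = 27.
  Sum: 36 + 54 + 27 = 117.
Adding: ||u||_{H^1}^2 = 2091/10 + 117 = 3261/10.


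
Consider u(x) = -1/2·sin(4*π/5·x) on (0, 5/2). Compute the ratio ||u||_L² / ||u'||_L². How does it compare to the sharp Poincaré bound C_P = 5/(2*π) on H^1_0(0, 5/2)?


||u||_L² / ||u'||_L² = 5/(4*π) < C_P = 5/(2*π).

u(x) = -1/2·sin(4*π/5·x), so u'(x) = -2*π*cos(4*π*x/5)/5.
Writing u(x) = A·sin(kπx/L) with A = -1/2 and k = 2, use ∫_0^L sin²(kπx/L) dx = L/2 and ∫_0^L cos²(kπx/L) dx = L/2.
u² = 1/4·sin²(4*π/5·x) and (u')² = 4*π^2/25·cos²(4*π/5·x), and each of sin², cos² integrates to L/2 = 5/4 over (0, 5/2).
∫_0^5/2 u² dx = 5/16, so ||u||_L² = sqrt(5)/4.
∫_0^5/2 (u')² dx = π^2/5, so ||u'||_L² = sqrt(5)*π/5.
Ratio ||u||_L² / ||u'||_L² = 5/(4*π).
Sharp Poincaré constant on H^1_0(0, 5/2) is C_P = L/π = 5/(2*π), achieved by sin(2*π/5·x).
This is the k = 2 harmonic; the ratio L/(kπ) is strictly less than C_P = L/π, consistent with the sharp inequality ||u||_L² ≤ C_P ||u'||_L².


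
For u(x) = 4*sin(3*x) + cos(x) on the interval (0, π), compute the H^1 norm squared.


||u||_{H^1(0,π)}^2 = 81*π

u'(x) = -sin(x) + 12*cos(3*x).
Expand u² and (u')² and integrate term by term on (0, π), using: for integers n ≥ 1, ∫_0^π sin²(nx) dx = ∫_0^π cos²(nx) dx = π/2; for n ≠ n', ∫_0^π sin(nx)sin(n'x) dx = ∫_0^π cos(nx)cos(n'x) dx = 0; and by product-to-sum, ∫_0^π sin(nx)cos(n'x) dx = ½∫_0^π [sin((n+n')x) + sin((n−n')x)] dx, which is 0 when n+n' is even and 2n/(n²−n'²) when n+n' is odd (it need not vanish on (0, π)).
  u² squared terms: (4)²·∫sin(3x)² dx = 16·π/2 = 8*π;  (1)²·∫cos(x)² dx = 1·π/2 = π/2.
  u² cross terms: 2·(4)·(1)·∫sin(3x)·cos(x) dx = 8·(0) = 0.
  So ∫_0^π u² dx = 8*π + π/2 + 0 = 17*π/2.
  (u')² squared terms: (-1)²·∫sin(x)² dx = 1·π/2 = π/2;  (12)²·∫cos(3x)² dx = 144·π/2 = 72*π.
  (u')² cross terms: 2·(-1)·(12)·∫sin(x)·cos(3x) dx = -24·(0) = 0.
  So ∫_0^π (u')² dx = π/2 + 72*π + 0 = 145*π/2.
||u||_{H^1}^2 = (17*π/2) + (145*π/2) = 81*π.


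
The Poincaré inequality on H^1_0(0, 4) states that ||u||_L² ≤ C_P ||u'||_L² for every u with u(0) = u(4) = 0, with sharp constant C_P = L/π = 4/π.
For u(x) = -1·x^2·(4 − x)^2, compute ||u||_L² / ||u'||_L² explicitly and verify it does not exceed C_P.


||u||_L² / ||u'||_L² = 2*sqrt(3)/3 < C_P = 4/π.

u(x) = -1·x^2·(4 − x)^2, so u'(x) = 4*x*(-x^2 + 6*x - 8).
u(x) = -1·x^2·(4 − x)^2 vanishes at x = 0 and x = 4, so u ∈ H^1_0(0, 4). Differentiate via the product rule and integrate the resulting polynomials term by term.
  ∫_0^4 u² dx = ∫_0^4 (x^8 - 16*x^7 + 96*x^6 - 256*x^5 + 256*x^4) dx. Term by term:
    ∫_0^4 x^8 dx = 262144/9;  ∫_0^4 -16*x^7 dx = -131072;  ∫_0^4 96*x^6 dx = 1572864/7;
    ∫_0^4 -256*x^5 dx = -524288/3;  ∫_0^4 256*x^4 dx = 262144/5.
  Sum: 262144/9 − 131072 + 1572864/7 − 524288/3 + 262144/5 = 131072/315.
  ∫_0^4 (u')² dx = ∫_0^4 (16*x^6 - 192*x^5 + 832*x^4 - 1536*x^3 + 1024*x^2) dx. Term by term:
    ∫_0^4 16*x^6 dx = 262144/7;  ∫_0^4 -192*x^5 dx = -131072;  ∫_0^4 832*x^4 dx = 851968/5;
    ∫_0^4 -1536*x^3 dx = -98304;  ∫_0^4 1024*x^2 dx = 65536/3.
  Sum: 262144/7 − 131072 + 851968/5 − 98304 + 65536/3 = 32768/105.
∫_0^4 u² dx = 131072/315, so ||u||_L² = 256*sqrt(70)/105.
∫_0^4 (u')² dx = 32768/105, so ||u'||_L² = 128*sqrt(210)/105.
Ratio ||u||_L² / ||u'||_L² = 2*sqrt(3)/3.
Sharp Poincaré constant on H^1_0(0, 4) is C_P = L/π = 4/π, achieved by sin(π/4·x).
A polynomial bump cannot attain the sharp Poincaré constant (only the first sine eigenfunction does), so the ratio is strictly less than C_P, consistent with ||u||_L² ≤ C_P ||u'||_L².


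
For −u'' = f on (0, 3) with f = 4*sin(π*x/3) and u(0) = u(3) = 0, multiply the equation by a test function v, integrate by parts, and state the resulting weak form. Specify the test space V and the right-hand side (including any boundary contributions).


V = H^1_0(0, 3) (so v(0) = v(3) = 0); weak form: ∫_0^3 u'v' dx = ∫_0^3 (4*sin(π*x/3)) v dx for all v ∈ V.

Multiply both sides by a test function v and integrate from 0 to 3:
  ∫_0^3 −u''(x) v(x) dx = ∫_0^3 f(x) v(x) dx.
Integrate the LHS by parts once:
  ∫_0^3 −u'' v dx = −[u'(x) v(x)]_0^3 + ∫_0^3 u'(x) v'(x) dx.
Thus ∫_0^3 u'(x) v'(x) dx = ∫_0^3 f(x) v(x) dx + [u'(x) v(x)]_0^3.
Choose V so that boundary terms are either known or forced to vanish.
u is Dirichlet: u(0) = u(3) = 0. Let V = H^1_0(0, 3); then v(0) = v(3) = 0, and [u' v]_0^3 = 0.
Weak formulation: find u (satisfying any essential BC) such that ∫_0^3 u'(x) v'(x) dx = ∫_0^3 f v dx for all v ∈ V.
Substituting f(x) = 4*sin(π*x/3), the right-hand side is ∫_0^3 (4*sin(π*x/3)) v dx.


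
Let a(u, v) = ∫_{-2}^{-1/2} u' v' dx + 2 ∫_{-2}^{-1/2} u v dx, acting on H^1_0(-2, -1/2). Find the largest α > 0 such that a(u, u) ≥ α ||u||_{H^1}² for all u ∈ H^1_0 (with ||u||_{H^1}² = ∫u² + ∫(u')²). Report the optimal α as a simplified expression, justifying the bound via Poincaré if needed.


α = 1

Coercivity of a(·,·) on H^1_0(-2, -1/2) means a(u, u) ≥ α ||u||_{H^1}² for every u ∈ H^1_0.
The interval has length L = 3/2, and Poincaré/coercivity depend only on L. Here a(u, u) = ∫(u')² + (2)·∫u².
Here c = 2 ≥ 1, so a(u,u) = ∫(u')² + c∫u² ≥ ∫(u')² + ∫u² = ||u||_{H^1}², i.e. α = 1 works. No larger α is possible: a(u,u) ≥ α||u||_{H^1}² means (1−α)∫(u')² ≥ (α−c)∫u², and for the modes u_n = sin(nπ(x−x₀)/L) (x₀ the left endpoint) one has ∫u_n²/∫(u_n')² = (L/(nπ))² → 0, so a(u_n,u_n)/||u_n||_{H^1}² → 1. Hence the optimal constant is α = 1.
Therefore α = 1.
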